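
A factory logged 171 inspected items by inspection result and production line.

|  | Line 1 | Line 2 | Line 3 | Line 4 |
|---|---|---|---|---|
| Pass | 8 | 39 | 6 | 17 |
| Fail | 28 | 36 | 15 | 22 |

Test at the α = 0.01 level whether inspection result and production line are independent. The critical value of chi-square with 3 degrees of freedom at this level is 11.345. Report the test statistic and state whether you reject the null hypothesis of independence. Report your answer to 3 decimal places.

10.453; fail to reject H₀

Row totals: 70, 101. Column totals: 36, 75, 21, 39. Grand total N = 171.
Expected counts (row total × column total / N):
  Pass, Line 1: 70×36/171 = 14.7368
  Pass, Line 2: 70×75/171 = 30.7018
  Pass, Line 3: 70×21/171 = 8.5965
  Pass, Line 4: 70×39/171 = 15.9649
  Fail, Line 1: 101×36/171 = 21.2632
  Fail, Line 2: 101×75/171 = 44.2982
  Fail, Line 3: 101×21/171 = 12.4035
  Fail, Line 4: 101×39/171 = 23.0351
Contributions (O − E)²/E:
  (8 − 14.7368)²/14.7368 = 3.0797
  (39 − 30.7018)²/30.7018 = 2.2429
  (6 − 8.5965)²/8.5965 = 0.7843
  (17 − 15.9649)²/15.9649 = 0.0671
  (28 − 21.2632)²/21.2632 = 2.1344
  (36 − 44.2982)²/44.2982 = 1.5545
  (15 − 12.4035)²/12.4035 = 0.5435
  (22 − 23.0351)²/23.0351 = 0.0465
χ² = 3.0797 + 2.2429 + 0.7843 + 0.0671 + 2.1344 + 1.5545 + 0.5435 + 0.0465 = 10.453
df = (2−1)(4−1) = 3. Since 10.453 < 11.345, fail to reject the null hypothesis of independence at α = 0.01.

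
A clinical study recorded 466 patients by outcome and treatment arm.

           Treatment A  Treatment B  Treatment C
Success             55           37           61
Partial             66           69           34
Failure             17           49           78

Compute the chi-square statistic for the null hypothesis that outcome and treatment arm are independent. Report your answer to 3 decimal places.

Row totals: 153, 169, 144. Column totals: 138, 155, 173. Grand total N = 466.
Expected counts (row total × column total / N):
  Success, Treatment A: 153×138/466 = 45.30901
  Success, Treatment B: 153×155/466 = 50.89056
  Success, Treatment C: 153×173/466 = 56.80043
  Partial, Treatment A: 169×138/466 = 50.04721
  Partial, Treatment B: 169×155/466 = 56.21245
  Partial, Treatment C: 169×173/466 = 62.74034
  Failure, Treatment A: 144×138/466 = 42.64378
  Failure, Treatment B: 144×155/466 = 47.89700
  Failure, Treatment C: 144×173/466 = 53.45923
Contributions (O − E)²/E:
  (55 − 45.30901)²/45.30901 = 2.0728
  (37 − 50.89056)²/50.89056 = 3.7914
  (61 − 56.80043)²/56.80043 = 0.3105
  (66 − 50.04721)²/50.04721 = 5.0850
  (69 − 56.21245)²/56.21245 = 2.9090
  (34 − 62.74034)²/62.74034 = 13.1655
  (17 − 42.64378)²/42.64378 = 15.4209
  (49 − 47.89700)²/47.89700 = 0.0254
  (78 − 53.45923)²/53.45923 = 11.2656
χ² = 2.0728 + 3.7914 + 0.3105 + 5.0850 + 2.9090 + 13.1655 + 15.4209 + 0.0254 + 11.2656 = 54.046

54.046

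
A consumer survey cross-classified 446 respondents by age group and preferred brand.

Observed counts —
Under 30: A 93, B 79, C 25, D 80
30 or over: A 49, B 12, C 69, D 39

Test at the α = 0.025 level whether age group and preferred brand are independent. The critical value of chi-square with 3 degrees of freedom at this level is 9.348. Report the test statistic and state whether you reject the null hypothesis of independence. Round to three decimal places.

Row totals: 277, 169. Column totals: 142, 91, 94, 119. Grand total N = 446.
Expected counts (row total × column total / N):
  Under 30, A: 277×142/446 = 88.1928
  Under 30, B: 277×91/446 = 56.5179
  Under 30, C: 277×94/446 = 58.3812
  Under 30, D: 277×119/446 = 73.9081
  30 or over, A: 169×142/446 = 53.8072
  30 or over, B: 169×91/446 = 34.4821
  30 or over, C: 169×94/446 = 35.6188
  30 or over, D: 169×119/446 = 45.0919
Contributions (O − E)²/E:
  (93 − 88.1928)²/88.1928 = 0.2620
  (79 − 56.5179)²/56.5179 = 8.9431
  (25 − 58.3812)²/58.3812 = 19.0867
  (80 − 73.9081)²/73.9081 = 0.5021
  (49 − 53.8072)²/53.8072 = 0.4295
  (12 − 34.4821)²/34.4821 = 14.6582
  (69 − 35.6188)²/35.6188 = 31.2842
  (39 − 45.0919)²/45.0919 = 0.8230
χ² = 0.2620 + 8.9431 + 19.0867 + 0.5021 + 0.4295 + 14.6582 + 31.2842 + 0.8230 = 75.989
df = (2−1)(4−1) = 3. Since 75.989 > 9.348, reject the null hypothesis of independence at α = 0.025.

75.989; reject H₀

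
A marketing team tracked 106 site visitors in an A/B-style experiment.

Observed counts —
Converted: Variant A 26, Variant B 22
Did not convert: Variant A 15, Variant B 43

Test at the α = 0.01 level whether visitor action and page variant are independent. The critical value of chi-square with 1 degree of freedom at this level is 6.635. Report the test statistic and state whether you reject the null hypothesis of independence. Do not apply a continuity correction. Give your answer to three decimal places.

Row totals: 48, 58. Column totals: 41, 65. Grand total N = 106.
Expected counts (row total × column total / N):
  Converted, Variant A: 48×41/106 = 18.56604
  Converted, Variant B: 48×65/106 = 29.43396
  Did not convert, Variant A: 58×41/106 = 22.43396
  Did not convert, Variant B: 58×65/106 = 35.56604
Contributions (O − E)²/E:
  (26 − 18.56604)²/18.56604 = 2.9766
  (22 − 29.43396)²/29.43396 = 1.8776
  (15 − 22.43396)²/22.43396 = 2.4634
  (43 − 35.56604)²/35.56604 = 1.5538
χ² = 2.9766 + 1.8776 + 2.4634 + 1.5538 = 8.871
df = (2−1)(2−1) = 1. Since 8.871 > 6.635, reject the null hypothesis of independence at α = 0.01.

8.871; reject H₀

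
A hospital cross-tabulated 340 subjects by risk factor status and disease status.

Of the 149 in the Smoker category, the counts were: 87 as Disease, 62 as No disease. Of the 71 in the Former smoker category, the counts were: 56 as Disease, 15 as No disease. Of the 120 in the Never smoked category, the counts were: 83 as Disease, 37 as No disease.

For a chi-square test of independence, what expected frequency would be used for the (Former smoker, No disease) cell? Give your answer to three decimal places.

Row total (Former smoker) = 71; column total (No disease) = 114; grand total N = 340.
Expected count = (row total × column total) / N = 71 × 114 / 340 = 23.806.

23.806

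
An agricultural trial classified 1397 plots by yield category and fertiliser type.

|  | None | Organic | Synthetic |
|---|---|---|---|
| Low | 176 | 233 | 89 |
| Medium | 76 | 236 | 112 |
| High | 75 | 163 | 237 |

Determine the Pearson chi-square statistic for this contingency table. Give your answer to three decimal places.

Row totals: 498, 424, 475. Column totals: 327, 632, 438. Grand total N = 1397.
Expected counts (row total × column total / N):
  Low, None: 498×327/1397 = 116.5684
  Low, Organic: 498×632/1397 = 225.2942
  Low, Synthetic: 498×438/1397 = 156.1374
  Medium, None: 424×327/1397 = 99.2470
  Medium, Organic: 424×632/1397 = 191.8168
  Medium, Synthetic: 424×438/1397 = 132.9363
  High, None: 475×327/1397 = 111.1847
  High, Organic: 475×632/1397 = 214.8890
  High, Synthetic: 475×438/1397 = 148.9263
Contributions (O − E)²/E:
  (176 − 116.5684)²/116.5684 = 30.3008
  (233 − 225.2942)²/225.2942 = 0.2636
  (89 − 156.1374)²/156.1374 = 28.8684
  (76 − 99.2470)²/99.2470 = 5.4452
  (236 − 191.8168)²/191.8168 = 10.1772
  (112 − 132.9363)²/132.9363 = 3.2973
  (75 − 111.1847)²/111.1847 = 11.7762
  (163 − 214.8890)²/214.8890 = 12.5296
  (237 − 148.9263)²/148.9263 = 52.0860
χ² = 30.3008 + 0.2636 + 28.8684 + 5.4452 + 10.1772 + 3.2973 + 11.7762 + 12.5296 + 52.0860 = 154.744

154.744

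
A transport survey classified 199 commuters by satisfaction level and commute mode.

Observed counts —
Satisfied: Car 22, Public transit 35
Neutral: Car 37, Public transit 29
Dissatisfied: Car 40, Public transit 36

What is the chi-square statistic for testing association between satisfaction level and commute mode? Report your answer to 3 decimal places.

Row totals: 57, 66, 76. Column totals: 99, 100. Grand total N = 199.
Expected counts (row total × column total / N):
  Satisfied, Car: 57×99/199 = 28.3568
  Satisfied, Public transit: 57×100/199 = 28.6432
  Neutral, Car: 66×99/199 = 32.8342
  Neutral, Public transit: 66×100/199 = 33.1658
  Dissatisfied, Car: 76×99/199 = 37.8090
  Dissatisfied, Public transit: 76×100/199 = 38.1910
Contributions (O − E)²/E:
  (22 − 28.3568)²/28.3568 = 1.4250
  (35 − 28.6432)²/28.6432 = 1.4108
  (37 − 32.8342)²/32.8342 = 0.5285
  (29 − 33.1658)²/33.1658 = 0.5232
  (40 − 37.8090)²/37.8090 = 0.1270
  (36 − 38.1910)²/38.1910 = 0.1257
χ² = 1.4250 + 1.4108 + 0.5285 + 0.5232 + 0.1270 + 0.1257 = 4.140

4.140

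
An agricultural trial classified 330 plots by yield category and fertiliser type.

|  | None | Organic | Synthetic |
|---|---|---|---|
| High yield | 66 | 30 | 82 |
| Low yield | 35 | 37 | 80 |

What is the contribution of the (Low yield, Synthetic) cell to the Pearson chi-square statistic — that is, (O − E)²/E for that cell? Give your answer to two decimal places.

0.39

Row total (Low yield) = 152; column total (Synthetic) = 162; N = 330.
Expected count E = 152 × 162 / 330 = 74.618.
Contribution = (O − E)²/E = (80 − 74.618)² / 74.618 = 0.39.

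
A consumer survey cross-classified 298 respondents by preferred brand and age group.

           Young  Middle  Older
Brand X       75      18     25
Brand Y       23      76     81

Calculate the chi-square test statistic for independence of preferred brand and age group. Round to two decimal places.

83.69

Row totals: 118, 180. Column totals: 98, 94, 106. Grand total N = 298.
Expected counts (row total × column total / N):
  Brand X, Young: 118×98/298 = 38.805
  Brand X, Middle: 118×94/298 = 37.221
  Brand X, Older: 118×106/298 = 41.973
  Brand Y, Young: 180×98/298 = 59.195
  Brand Y, Middle: 180×94/298 = 56.779
  Brand Y, Older: 180×106/298 = 64.027
Contributions (O − E)²/E:
  (75 − 38.805)²/38.805 = 33.7605
  (18 − 37.221)²/37.221 = 9.9258
  (25 − 41.973)²/41.973 = 6.8635
  (23 − 59.195)²/59.195 = 22.1316
  (76 − 56.779)²/56.779 = 6.5068
  (81 − 64.027)²/64.027 = 4.4994
χ² = 33.7605 + 9.9258 + 6.8635 + 22.1316 + 6.5068 + 4.4994 = 83.69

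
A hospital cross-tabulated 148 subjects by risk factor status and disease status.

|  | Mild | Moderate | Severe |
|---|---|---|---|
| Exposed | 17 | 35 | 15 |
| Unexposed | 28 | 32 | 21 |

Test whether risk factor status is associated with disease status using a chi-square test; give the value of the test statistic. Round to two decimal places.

Row totals: 67, 81. Column totals: 45, 67, 36. Grand total N = 148.
Expected counts (row total × column total / N):
  Exposed, Mild: 67×45/148 = 20.372
  Exposed, Moderate: 67×67/148 = 30.331
  Exposed, Severe: 67×36/148 = 16.297
  Unexposed, Mild: 81×45/148 = 24.628
  Unexposed, Moderate: 81×67/148 = 36.669
  Unexposed, Severe: 81×36/148 = 19.703
Contributions (O − E)²/E:
  (17 − 20.372)²/20.372 = 0.5581
  (35 − 30.331)²/30.331 = 0.7187
  (15 − 16.297)²/16.297 = 0.1032
  (28 − 24.628)²/24.628 = 0.4617
  (32 − 36.669)²/36.669 = 0.5945
  (21 − 19.703)²/19.703 = 0.0854
χ² = 0.5581 + 0.7187 + 0.1032 + 0.4617 + 0.5945 + 0.0854 = 2.52

2.52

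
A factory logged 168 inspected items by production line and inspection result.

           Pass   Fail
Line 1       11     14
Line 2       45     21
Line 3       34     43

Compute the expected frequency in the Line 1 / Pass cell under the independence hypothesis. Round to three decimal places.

13.393

Row total (Line 1) = 25; column total (Pass) = 90; grand total N = 168.
Expected count = (row total × column total) / N = 25 × 90 / 168 = 13.393.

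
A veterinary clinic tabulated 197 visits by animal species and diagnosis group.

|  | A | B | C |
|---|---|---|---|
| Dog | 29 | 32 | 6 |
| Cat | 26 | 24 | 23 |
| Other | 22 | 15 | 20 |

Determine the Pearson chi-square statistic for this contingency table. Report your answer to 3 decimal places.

Row totals: 67, 73, 57. Column totals: 77, 71, 49. Grand total N = 197.
Expected counts (row total × column total / N):
  Dog, A: 67×77/197 = 26.1878
  Dog, B: 67×71/197 = 24.1472
  Dog, C: 67×49/197 = 16.6650
  Cat, A: 73×77/197 = 28.5330
  Cat, B: 73×71/197 = 26.3096
  Cat, C: 73×49/197 = 18.1574
  Other, A: 57×77/197 = 22.2792
  Other, B: 57×71/197 = 20.5431
  Other, C: 57×49/197 = 14.1777
Contributions (O − E)²/E:
  (29 − 26.1878)²/26.1878 = 0.3020
  (32 − 24.1472)²/24.1472 = 2.5538
  (6 − 16.6650)²/16.6650 = 6.8252
  (26 − 28.5330)²/28.5330 = 0.2249
  (24 − 26.3096)²/26.3096 = 0.2027
  (23 − 18.1574)²/18.1574 = 1.2915
  (22 − 22.2792)²/22.2792 = 0.0035
  (15 − 20.5431)²/20.5431 = 1.4957
  (20 − 14.1777)²/14.1777 = 2.3910
χ² = 0.3020 + 2.5538 + 6.8252 + 0.2249 + 0.2027 + 1.2915 + 0.0035 + 1.4957 + 2.3910 = 15.290

15.290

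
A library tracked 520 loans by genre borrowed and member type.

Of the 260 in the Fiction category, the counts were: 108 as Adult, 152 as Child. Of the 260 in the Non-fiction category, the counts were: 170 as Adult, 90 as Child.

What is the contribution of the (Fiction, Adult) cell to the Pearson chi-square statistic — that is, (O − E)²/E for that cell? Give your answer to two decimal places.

6.91

Row total (Fiction) = 260; column total (Adult) = 278; N = 520.
Expected count E = 260 × 278 / 520 = 139.000.
Contribution = (O − E)²/E = (108 − 139.000)² / 139.000 = 6.91.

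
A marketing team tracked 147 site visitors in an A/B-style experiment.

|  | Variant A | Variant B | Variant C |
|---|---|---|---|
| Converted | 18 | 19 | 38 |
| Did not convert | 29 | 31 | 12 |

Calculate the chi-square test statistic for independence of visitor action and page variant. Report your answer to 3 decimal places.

18.921

Row totals: 75, 72. Column totals: 47, 50, 50. Grand total N = 147.
Expected counts (row total × column total / N):
  Converted, Variant A: 75×47/147 = 23.9796
  Converted, Variant B: 75×50/147 = 25.5102
  Converted, Variant C: 75×50/147 = 25.5102
  Did not convert, Variant A: 72×47/147 = 23.0204
  Did not convert, Variant B: 72×50/147 = 24.4898
  Did not convert, Variant C: 72×50/147 = 24.4898
Contributions (O − E)²/E:
  (18 − 23.9796)²/23.9796 = 1.4911
  (19 − 25.5102)²/25.5102 = 1.6614
  (38 − 25.5102)²/25.5102 = 6.1150
  (29 − 23.0204)²/23.0204 = 1.5532
  (31 − 24.4898)²/24.4898 = 1.7306
  (12 − 24.4898)²/24.4898 = 6.3698
χ² = 1.4911 + 1.6614 + 6.1150 + 1.5532 + 1.7306 + 6.3698 = 18.921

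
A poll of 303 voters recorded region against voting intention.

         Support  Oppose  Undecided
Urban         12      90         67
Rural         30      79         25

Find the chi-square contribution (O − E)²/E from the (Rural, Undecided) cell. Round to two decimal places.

Row total (Rural) = 134; column total (Undecided) = 92; N = 303.
Expected count E = 134 × 92 / 303 = 40.6865.
Contribution = (O − E)²/E = (25 − 40.6865)² / 40.6865 = 6.05.

6.05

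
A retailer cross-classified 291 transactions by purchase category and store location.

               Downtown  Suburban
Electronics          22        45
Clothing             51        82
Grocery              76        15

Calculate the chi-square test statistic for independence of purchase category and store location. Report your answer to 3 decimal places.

55.875

Row totals: 67, 133, 91. Column totals: 149, 142. Grand total N = 291.
Expected counts (row total × column total / N):
  Electronics, Downtown: 67×149/291 = 34.3058
  Electronics, Suburban: 67×142/291 = 32.6942
  Clothing, Downtown: 133×149/291 = 68.0997
  Clothing, Suburban: 133×142/291 = 64.9003
  Grocery, Downtown: 91×149/291 = 46.5945
  Grocery, Suburban: 91×142/291 = 44.4055
Contributions (O − E)²/E:
  (22 − 34.3058)²/34.3058 = 4.4142
  (45 − 32.6942)²/32.6942 = 4.6318
  (51 − 68.0997)²/68.0997 = 4.2937
  (82 − 64.9003)²/64.9003 = 4.5054
  (76 − 46.5945)²/46.5945 = 18.5576
  (15 − 44.4055)²/44.4055 = 19.4724
χ² = 4.4142 + 4.6318 + 4.2937 + 4.5054 + 18.5576 + 19.4724 = 55.875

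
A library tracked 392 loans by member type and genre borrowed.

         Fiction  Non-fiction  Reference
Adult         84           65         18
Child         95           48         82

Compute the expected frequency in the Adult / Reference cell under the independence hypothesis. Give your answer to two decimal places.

42.60

Row total (Adult) = 167; column total (Reference) = 100; grand total N = 392.
Expected count = (row total × column total) / N = 167 × 100 / 392 = 42.60.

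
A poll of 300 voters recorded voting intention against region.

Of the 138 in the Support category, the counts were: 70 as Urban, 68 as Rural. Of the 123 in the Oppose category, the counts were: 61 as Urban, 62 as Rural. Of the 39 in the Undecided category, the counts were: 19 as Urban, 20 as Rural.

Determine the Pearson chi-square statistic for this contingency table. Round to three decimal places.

0.063

Row totals: 138, 123, 39. Column totals: 150, 150. Grand total N = 300.
Expected counts (row total × column total / N):
  Support, Urban: 138×150/300 = 69.0000
  Support, Rural: 138×150/300 = 69.0000
  Oppose, Urban: 123×150/300 = 61.5000
  Oppose, Rural: 123×150/300 = 61.5000
  Undecided, Urban: 39×150/300 = 19.5000
  Undecided, Rural: 39×150/300 = 19.5000
Contributions (O − E)²/E:
  (70 − 69.0000)²/69.0000 = 0.0145
  (68 − 69.0000)²/69.0000 = 0.0145
  (61 − 61.5000)²/61.5000 = 0.0041
  (62 − 61.5000)²/61.5000 = 0.0041
  (19 − 19.5000)²/19.5000 = 0.0128
  (20 − 19.5000)²/19.5000 = 0.0128
χ² = 0.0145 + 0.0145 + 0.0041 + 0.0041 + 0.0128 + 0.0128 = 0.063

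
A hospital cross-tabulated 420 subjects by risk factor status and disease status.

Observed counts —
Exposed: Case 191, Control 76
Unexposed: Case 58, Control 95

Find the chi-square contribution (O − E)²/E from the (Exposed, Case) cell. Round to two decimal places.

Row total (Exposed) = 267; column total (Case) = 249; N = 420.
Expected count E = 267 × 249 / 420 = 158.2929.
Contribution = (O − E)²/E = (191 − 158.2929)² / 158.2929 = 6.76.

6.76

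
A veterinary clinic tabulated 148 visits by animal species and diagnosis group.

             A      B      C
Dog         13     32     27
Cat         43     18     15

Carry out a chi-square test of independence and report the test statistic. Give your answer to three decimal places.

23.329

Row totals: 72, 76. Column totals: 56, 50, 42. Grand total N = 148.
Expected counts (row total × column total / N):
  Dog, A: 72×56/148 = 27.2432
  Dog, B: 72×50/148 = 24.3243
  Dog, C: 72×42/148 = 20.4324
  Cat, A: 76×56/148 = 28.7568
  Cat, B: 76×50/148 = 25.6757
  Cat, C: 76×42/148 = 21.5676
Contributions (O − E)²/E:
  (13 − 27.2432)²/27.2432 = 7.4466
  (32 − 24.3243)²/24.3243 = 2.4221
  (27 − 20.4324)²/20.4324 = 2.1110
  (43 − 28.7568)²/28.7568 = 7.0546
  (18 − 25.6757)²/25.6757 = 2.2946
  (15 − 21.5676)²/21.5676 = 1.9999
χ² = 7.4466 + 2.4221 + 2.1110 + 7.0546 + 2.2946 + 1.9999 = 23.329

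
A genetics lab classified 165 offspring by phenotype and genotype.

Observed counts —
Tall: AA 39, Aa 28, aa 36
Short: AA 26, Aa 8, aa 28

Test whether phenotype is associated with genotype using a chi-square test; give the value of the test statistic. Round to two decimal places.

Row totals: 103, 62. Column totals: 65, 36, 64. Grand total N = 165.
Expected counts (row total × column total / N):
  Tall, AA: 103×65/165 = 40.576
  Tall, Aa: 103×36/165 = 22.473
  Tall, aa: 103×64/165 = 39.952
  Short, AA: 62×65/165 = 24.424
  Short, Aa: 62×36/165 = 13.527
  Short, aa: 62×64/165 = 24.048
Contributions (O − E)²/E:
  (39 − 40.576)²/40.576 = 0.0612
  (28 − 22.473)²/22.473 = 1.3593
  (36 − 39.952)²/39.952 = 0.3909
  (26 − 24.424)²/24.424 = 0.1017
  (8 − 13.527)²/13.527 = 2.2583
  (28 − 24.048)²/24.048 = 0.6495
χ² = 0.0612 + 1.3593 + 0.3909 + 0.1017 + 2.2583 + 0.6495 = 4.82

4.82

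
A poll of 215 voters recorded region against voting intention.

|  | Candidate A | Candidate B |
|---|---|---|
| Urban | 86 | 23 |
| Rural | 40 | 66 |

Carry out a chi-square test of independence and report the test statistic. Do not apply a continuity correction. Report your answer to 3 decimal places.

Row totals: 109, 106. Column totals: 126, 89. Grand total N = 215.
Expected counts (row total × column total / N):
  Urban, Candidate A: 109×126/215 = 63.8791
  Urban, Candidate B: 109×89/215 = 45.1209
  Rural, Candidate A: 106×126/215 = 62.1209
  Rural, Candidate B: 106×89/215 = 43.8791
Contributions (O − E)²/E:
  (86 − 63.8791)²/63.8791 = 7.6603
  (23 − 45.1209)²/45.1209 = 10.8450
  (40 − 62.1209)²/62.1209 = 7.8771
  (66 − 43.8791)²/43.8791 = 11.1519
χ² = 7.6603 + 10.8450 + 7.8771 + 11.1519 = 37.534

37.534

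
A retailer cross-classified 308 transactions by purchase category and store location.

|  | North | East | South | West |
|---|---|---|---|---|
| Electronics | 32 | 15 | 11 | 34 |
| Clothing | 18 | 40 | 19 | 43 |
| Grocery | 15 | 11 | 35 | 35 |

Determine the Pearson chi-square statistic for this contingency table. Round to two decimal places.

41.13

Row totals: 92, 120, 96. Column totals: 65, 66, 65, 112. Grand total N = 308.
Expected counts (row total × column total / N):
  Electronics, North: 92×65/308 = 19.416
  Electronics, East: 92×66/308 = 19.714
  Electronics, South: 92×65/308 = 19.416
  Electronics, West: 92×112/308 = 33.455
  Clothing, North: 120×65/308 = 25.325
  Clothing, East: 120×66/308 = 25.714
  Clothing, South: 120×65/308 = 25.325
  Clothing, West: 120×112/308 = 43.636
  Grocery, North: 96×65/308 = 20.260
  Grocery, East: 96×66/308 = 20.571
  Grocery, South: 96×65/308 = 20.260
  Grocery, West: 96×112/308 = 34.909
Contributions (O − E)²/E:
  (32 − 19.416)²/19.416 = 8.1560
  (15 − 19.714)²/19.714 = 1.1272
  (11 − 19.416)²/19.416 = 3.6480
  (34 − 33.455)²/33.455 = 0.0089
  (18 − 25.325)²/25.325 = 2.1187
  (40 − 25.714)²/25.714 = 7.9369
  (19 − 25.325)²/25.325 = 1.5797
  (43 − 43.636)²/43.636 = 0.0093
  (15 − 20.260)²/20.260 = 1.3656
  (11 − 20.571)²/20.571 = 4.4531
  (35 − 20.260)²/20.260 = 10.7240
  (35 − 34.909)²/34.909 = 0.0002
χ² = 8.1560 + 1.1272 + 3.6480 + 0.0089 + 2.1187 + 7.9369 + 1.5797 + 0.0093 + 1.3656 + 4.4531 + 10.7240 + 0.0002 = 41.13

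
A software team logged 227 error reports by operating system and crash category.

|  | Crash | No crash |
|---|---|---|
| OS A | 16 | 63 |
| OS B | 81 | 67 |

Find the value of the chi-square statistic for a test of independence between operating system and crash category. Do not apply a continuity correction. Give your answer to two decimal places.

Row totals: 79, 148. Column totals: 97, 130. Grand total N = 227.
Expected counts (row total × column total / N):
  OS A, Crash: 79×97/227 = 33.758
  OS A, No crash: 79×130/227 = 45.242
  OS B, Crash: 148×97/227 = 63.242
  OS B, No crash: 148×130/227 = 84.758
Contributions (O − E)²/E:
  (16 − 33.758)²/33.758 = 9.3414
  (63 − 45.242)²/45.242 = 6.9702
  (81 − 63.242)²/63.242 = 4.9863
  (67 − 84.758)²/84.758 = 3.7206
χ² = 9.3414 + 6.9702 + 4.9863 + 3.7206 = 25.02

25.02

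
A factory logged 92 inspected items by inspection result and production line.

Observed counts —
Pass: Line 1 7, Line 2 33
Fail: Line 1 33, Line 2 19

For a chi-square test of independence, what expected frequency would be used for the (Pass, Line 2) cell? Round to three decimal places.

Row total (Pass) = 40; column total (Line 2) = 52; grand total N = 92.
Expected count = (row total × column total) / N = 40 × 52 / 92 = 22.609.

22.609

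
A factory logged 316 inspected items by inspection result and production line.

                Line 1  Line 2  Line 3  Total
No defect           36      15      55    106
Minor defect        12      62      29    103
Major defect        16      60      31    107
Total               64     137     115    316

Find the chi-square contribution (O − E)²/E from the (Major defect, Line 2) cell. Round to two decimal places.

3.99

Row total (Major defect) = 107; column total (Line 2) = 137; N = 316.
Expected count E = 107 × 137 / 316 = 46.389.
Contribution = (O − E)²/E = (60 − 46.389)² / 46.389 = 3.99.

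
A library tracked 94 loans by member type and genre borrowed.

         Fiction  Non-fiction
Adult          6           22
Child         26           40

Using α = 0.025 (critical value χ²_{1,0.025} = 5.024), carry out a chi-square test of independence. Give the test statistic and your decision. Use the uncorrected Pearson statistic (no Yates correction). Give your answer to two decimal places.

Row totals: 28, 66. Column totals: 32, 62. Grand total N = 94.
Expected counts (row total × column total / N):
  Adult, Fiction: 28×32/94 = 9.532
  Adult, Non-fiction: 28×62/94 = 18.468
  Child, Fiction: 66×32/94 = 22.468
  Child, Non-fiction: 66×62/94 = 43.532
Contributions (O − E)²/E:
  (6 − 9.532)²/9.532 = 1.3088
  (22 − 18.468)²/18.468 = 0.6755
  (26 − 22.468)²/22.468 = 0.5552
  (40 − 43.532)²/43.532 = 0.2866
χ² = 1.3088 + 0.6755 + 0.5552 + 0.2866 = 2.83
df = (2−1)(2−1) = 1. Since 2.83 < 5.024, fail to reject the null hypothesis of independence at α = 0.025.

2.83; fail to reject H₀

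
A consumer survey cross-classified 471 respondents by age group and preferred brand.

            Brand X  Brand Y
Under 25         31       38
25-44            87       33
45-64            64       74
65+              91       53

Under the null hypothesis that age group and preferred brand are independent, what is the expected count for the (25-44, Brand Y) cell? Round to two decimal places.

Row total (25-44) = 120; column total (Brand Y) = 198; grand total N = 471.
Expected count = (row total × column total) / N = 120 × 198 / 471 = 50.45.

50.45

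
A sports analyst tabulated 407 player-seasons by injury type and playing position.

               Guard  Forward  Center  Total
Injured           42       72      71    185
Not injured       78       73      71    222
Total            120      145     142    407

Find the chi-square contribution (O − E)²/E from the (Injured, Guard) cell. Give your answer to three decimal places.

Row total (Injured) = 185; column total (Guard) = 120; N = 407.
Expected count E = 185 × 120 / 407 = 54.5455.
Contribution = (O − E)²/E = (42 − 54.5455)² / 54.5455 = 2.885.

2.885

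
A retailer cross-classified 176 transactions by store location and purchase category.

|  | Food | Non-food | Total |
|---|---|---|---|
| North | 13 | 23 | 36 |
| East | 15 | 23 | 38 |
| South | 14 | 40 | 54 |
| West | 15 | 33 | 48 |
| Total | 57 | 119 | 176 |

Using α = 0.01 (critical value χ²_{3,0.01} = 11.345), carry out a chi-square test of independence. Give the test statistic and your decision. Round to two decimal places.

2.16; fail to reject H₀

Grand total N = 176.
Expected counts (row total × column total / N):
  North, Food: 36×57/176 = 11.659
  North, Non-food: 36×119/176 = 24.341
  East, Food: 38×57/176 = 12.307
  East, Non-food: 38×119/176 = 25.693
  South, Food: 54×57/176 = 17.489
  South, Non-food: 54×119/176 = 36.511
  West, Food: 48×57/176 = 15.545
  West, Non-food: 48×119/176 = 32.455
Contributions (O − E)²/E:
  (13 − 11.659)²/11.659 = 0.1542
  (23 − 24.341)²/24.341 = 0.0739
  (15 − 12.307)²/12.307 = 0.5893
  (23 − 25.693)²/25.693 = 0.2823
  (14 − 17.489)²/17.489 = 0.6960
  (40 − 36.511)²/36.511 = 0.3334
  (15 − 15.545)²/15.545 = 0.0191
  (33 − 32.455)²/32.455 = 0.0092
χ² = 0.1542 + 0.0739 + 0.5893 + 0.2823 + 0.6960 + 0.3334 + 0.0191 + 0.0092 = 2.16
df = (4−1)(2−1) = 3. Since 2.16 < 11.345, fail to reject the null hypothesis of independence at α = 0.01.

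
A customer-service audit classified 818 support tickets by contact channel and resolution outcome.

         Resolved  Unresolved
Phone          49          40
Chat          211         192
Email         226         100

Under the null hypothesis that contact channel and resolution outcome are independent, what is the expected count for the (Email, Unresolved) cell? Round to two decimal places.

Row total (Email) = 326; column total (Unresolved) = 332; grand total N = 818.
Expected count = (row total × column total) / N = 326 × 332 / 818 = 132.31.

132.31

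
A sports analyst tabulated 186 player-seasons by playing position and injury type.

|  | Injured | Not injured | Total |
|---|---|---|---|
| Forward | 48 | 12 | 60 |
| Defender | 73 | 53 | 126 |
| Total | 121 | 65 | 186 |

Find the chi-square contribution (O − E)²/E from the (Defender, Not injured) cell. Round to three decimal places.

Row total (Defender) = 126; column total (Not injured) = 65; N = 186.
Expected count E = 126 × 65 / 186 = 44.0323.
Contribution = (O − E)²/E = (53 − 44.0323)² / 44.0323 = 1.826.

1.826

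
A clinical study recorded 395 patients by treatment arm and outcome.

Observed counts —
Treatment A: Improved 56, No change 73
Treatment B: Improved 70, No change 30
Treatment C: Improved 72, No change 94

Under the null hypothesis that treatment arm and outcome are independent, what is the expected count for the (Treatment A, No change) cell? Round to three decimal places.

64.337

Row total (Treatment A) = 129; column total (No change) = 197; grand total N = 395.
Expected count = (row total × column total) / N = 129 × 197 / 395 = 64.337.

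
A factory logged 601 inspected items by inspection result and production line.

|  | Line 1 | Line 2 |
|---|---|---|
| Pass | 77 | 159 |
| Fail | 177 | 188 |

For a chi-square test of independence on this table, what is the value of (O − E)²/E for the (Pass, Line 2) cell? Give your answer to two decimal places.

3.80

Row total (Pass) = 236; column total (Line 2) = 347; N = 601.
Expected count E = 236 × 347 / 601 = 136.260.
Contribution = (O − E)²/E = (159 − 136.260)² / 136.260 = 3.80.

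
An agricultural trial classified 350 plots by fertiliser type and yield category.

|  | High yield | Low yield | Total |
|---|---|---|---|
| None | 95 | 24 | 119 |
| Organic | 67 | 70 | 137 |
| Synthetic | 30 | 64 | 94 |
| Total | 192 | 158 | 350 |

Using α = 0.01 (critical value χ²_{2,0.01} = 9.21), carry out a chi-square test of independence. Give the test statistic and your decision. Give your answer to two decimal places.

Grand total N = 350.
Expected counts (row total × column total / N):
  None, High yield: 119×192/350 = 65.280
  None, Low yield: 119×158/350 = 53.720
  Organic, High yield: 137×192/350 = 75.154
  Organic, Low yield: 137×158/350 = 61.846
  Synthetic, High yield: 94×192/350 = 51.566
  Synthetic, Low yield: 94×158/350 = 42.434
Contributions (O − E)²/E:
  (95 − 65.280)²/65.280 = 13.5306
  (24 − 53.720)²/53.720 = 16.4423
  (67 − 75.154)²/75.154 = 0.8847
  (70 − 61.846)²/61.846 = 1.0751
  (30 − 51.566)²/51.566 = 9.0194
  (64 − 42.434)²/42.434 = 10.9604
χ² = 13.5306 + 16.4423 + 0.8847 + 1.0751 + 9.0194 + 10.9604 = 51.91
df = (3−1)(2−1) = 2. Since 51.91 > 9.21, reject the null hypothesis of independence at α = 0.01.

51.91; reject H₀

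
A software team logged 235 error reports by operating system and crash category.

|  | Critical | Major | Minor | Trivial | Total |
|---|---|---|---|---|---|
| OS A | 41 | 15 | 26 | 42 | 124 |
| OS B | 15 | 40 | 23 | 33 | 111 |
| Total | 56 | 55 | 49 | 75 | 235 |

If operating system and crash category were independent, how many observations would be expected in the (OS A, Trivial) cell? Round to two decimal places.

39.57

Row total (OS A) = 124; column total (Trivial) = 75; grand total N = 235.
Expected count = (row total × column total) / N = 124 × 75 / 235 = 39.57.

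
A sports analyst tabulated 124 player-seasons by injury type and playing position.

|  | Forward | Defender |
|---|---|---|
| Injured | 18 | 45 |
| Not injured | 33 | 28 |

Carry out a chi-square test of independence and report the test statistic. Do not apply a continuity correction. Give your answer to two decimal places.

Row totals: 63, 61. Column totals: 51, 73. Grand total N = 124.
Expected counts (row total × column total / N):
  Injured, Forward: 63×51/124 = 25.911
  Injured, Defender: 63×73/124 = 37.089
  Not injured, Forward: 61×51/124 = 25.089
  Not injured, Defender: 61×73/124 = 35.911
Contributions (O − E)²/E:
  (18 − 25.911)²/25.911 = 2.4153
  (45 − 37.089)²/37.089 = 1.6874
  (33 − 25.089)²/25.089 = 2.4945
  (28 − 35.911)²/35.911 = 1.7428
χ² = 2.4153 + 1.6874 + 2.4945 + 1.7428 = 8.34

8.34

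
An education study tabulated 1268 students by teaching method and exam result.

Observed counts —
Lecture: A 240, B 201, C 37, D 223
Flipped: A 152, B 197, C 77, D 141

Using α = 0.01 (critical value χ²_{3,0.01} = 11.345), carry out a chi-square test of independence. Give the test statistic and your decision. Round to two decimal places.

38.57; reject H₀

Row totals: 701, 567. Column totals: 392, 398, 114, 364. Grand total N = 1268.
Expected counts (row total × column total / N):
  Lecture, A: 701×392/1268 = 216.713
  Lecture, B: 701×398/1268 = 220.030
  Lecture, C: 701×114/1268 = 63.024
  Lecture, D: 701×364/1268 = 201.233
  Flipped, A: 567×392/1268 = 175.287
  Flipped, B: 567×398/1268 = 177.970
  Flipped, C: 567×114/1268 = 50.976
  Flipped, D: 567×364/1268 = 162.767
Contributions (O − E)²/E:
  (240 − 216.713)²/216.713 = 2.5023
  (201 − 220.030)²/220.030 = 1.6459
  (37 − 63.024)²/63.024 = 10.7459
  (223 − 201.233)²/201.233 = 2.3545
  (152 − 175.287)²/175.287 = 3.0937
  (197 − 177.970)²/177.970 = 2.0348
  (77 − 50.976)²/50.976 = 13.2856
  (141 − 162.767)²/162.767 = 2.9109
χ² = 2.5023 + 1.6459 + 10.7459 + 2.3545 + 3.0937 + 2.0348 + 13.2856 + 2.9109 = 38.57
df = (2−1)(4−1) = 3. Since 38.57 > 11.345, reject the null hypothesis of independence at α = 0.01.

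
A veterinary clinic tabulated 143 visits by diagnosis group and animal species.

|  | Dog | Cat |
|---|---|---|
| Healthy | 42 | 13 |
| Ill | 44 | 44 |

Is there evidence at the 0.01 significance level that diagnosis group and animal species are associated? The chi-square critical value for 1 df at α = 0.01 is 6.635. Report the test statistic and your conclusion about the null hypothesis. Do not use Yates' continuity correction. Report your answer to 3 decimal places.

9.813; reject H₀

Row totals: 55, 88. Column totals: 86, 57. Grand total N = 143.
Expected counts (row total × column total / N):
  Healthy, Dog: 55×86/143 = 33.076923
  Healthy, Cat: 55×57/143 = 21.923077
  Ill, Dog: 88×86/143 = 52.923077
  Ill, Cat: 88×57/143 = 35.076923
Contributions (O − E)²/E:
  (42 − 33.076923)²/33.076923 = 2.4072
  (13 − 21.923077)²/21.923077 = 3.6318
  (44 − 52.923077)²/52.923077 = 1.5045
  (44 − 35.076923)²/35.076923 = 2.2699
χ² = 2.4072 + 3.6318 + 1.5045 + 2.2699 = 9.813
df = (2−1)(2−1) = 1. Since 9.813 > 6.635, reject the null hypothesis of independence at α = 0.01.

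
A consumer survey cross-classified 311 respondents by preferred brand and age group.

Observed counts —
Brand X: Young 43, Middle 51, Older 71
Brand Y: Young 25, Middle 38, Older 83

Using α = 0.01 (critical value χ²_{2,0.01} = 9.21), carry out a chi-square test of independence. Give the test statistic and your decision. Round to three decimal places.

6.462; fail to reject H₀

Row totals: 165, 146. Column totals: 68, 89, 154. Grand total N = 311.
Expected counts (row total × column total / N):
  Brand X, Young: 165×68/311 = 36.0772
  Brand X, Middle: 165×89/311 = 47.2186
  Brand X, Older: 165×154/311 = 81.7042
  Brand Y, Young: 146×68/311 = 31.9228
  Brand Y, Middle: 146×89/311 = 41.7814
  Brand Y, Older: 146×154/311 = 72.2958
Contributions (O − E)²/E:
  (43 − 36.0772)²/36.0772 = 1.3284
  (51 − 47.2186)²/47.2186 = 0.3028
  (71 − 81.7042)²/81.7042 = 1.4024
  (25 − 31.9228)²/31.9228 = 1.5013
  (38 − 41.7814)²/41.7814 = 0.3422
  (83 − 72.2958)²/72.2958 = 1.5849
χ² = 1.3284 + 0.3028 + 1.4024 + 1.5013 + 0.3422 + 1.5849 = 6.462
df = (2−1)(3−1) = 2. Since 6.462 < 9.21, fail to reject the null hypothesis of independence at α = 0.01.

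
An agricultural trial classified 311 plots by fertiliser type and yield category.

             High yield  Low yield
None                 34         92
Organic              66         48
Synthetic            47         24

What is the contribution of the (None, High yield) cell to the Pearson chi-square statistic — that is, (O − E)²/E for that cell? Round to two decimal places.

10.97

Row total (None) = 126; column total (High yield) = 147; N = 311.
Expected count E = 126 × 147 / 311 = 59.5563.
Contribution = (O − E)²/E = (34 − 59.5563)² / 59.5563 = 10.97.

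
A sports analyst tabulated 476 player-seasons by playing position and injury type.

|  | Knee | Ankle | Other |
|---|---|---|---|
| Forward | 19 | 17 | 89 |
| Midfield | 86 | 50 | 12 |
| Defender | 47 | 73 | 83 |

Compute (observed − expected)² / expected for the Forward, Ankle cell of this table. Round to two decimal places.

10.63

Row total (Forward) = 125; column total (Ankle) = 140; N = 476.
Expected count E = 125 × 140 / 476 = 36.765.
Contribution = (O − E)²/E = (17 − 36.765)² / 36.765 = 10.63.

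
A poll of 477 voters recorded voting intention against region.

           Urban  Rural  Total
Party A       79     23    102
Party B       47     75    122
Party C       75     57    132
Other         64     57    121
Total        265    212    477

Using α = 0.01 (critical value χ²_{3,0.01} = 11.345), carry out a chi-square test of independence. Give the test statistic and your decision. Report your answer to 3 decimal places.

34.569; reject H₀

Grand total N = 477.
Expected counts (row total × column total / N):
  Party A, Urban: 102×265/477 = 56.6667
  Party A, Rural: 102×212/477 = 45.3333
  Party B, Urban: 122×265/477 = 67.7778
  Party B, Rural: 122×212/477 = 54.2222
  Party C, Urban: 132×265/477 = 73.3333
  Party C, Rural: 132×212/477 = 58.6667
  Other, Urban: 121×265/477 = 67.2222
  Other, Rural: 121×212/477 = 53.7778
Contributions (O − E)²/E:
  (79 − 56.6667)²/56.6667 = 8.8019
  (23 − 45.3333)²/45.3333 = 11.0024
  (47 − 67.7778)²/67.7778 = 6.3696
  (75 − 54.2222)²/54.2222 = 7.9620
  (75 − 73.3333)²/73.3333 = 0.0379
  (57 − 58.6667)²/58.6667 = 0.0474
  (64 − 67.2222)²/67.2222 = 0.1545
  (57 − 53.7778)²/53.7778 = 0.1931
χ² = 8.8019 + 11.0024 + 6.3696 + 7.9620 + 0.0379 + 0.0474 + 0.1545 + 0.1931 = 34.569
df = (4−1)(2−1) = 3. Since 34.569 > 11.345, reject the null hypothesis of independence at α = 0.01.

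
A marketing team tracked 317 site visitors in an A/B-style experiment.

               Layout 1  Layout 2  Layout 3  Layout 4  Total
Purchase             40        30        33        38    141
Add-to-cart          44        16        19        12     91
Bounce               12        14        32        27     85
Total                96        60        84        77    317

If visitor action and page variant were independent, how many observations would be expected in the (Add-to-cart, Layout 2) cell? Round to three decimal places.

17.224

Row total (Add-to-cart) = 91; column total (Layout 2) = 60; grand total N = 317.
Expected count = (row total × column total) / N = 91 × 60 / 317 = 17.224.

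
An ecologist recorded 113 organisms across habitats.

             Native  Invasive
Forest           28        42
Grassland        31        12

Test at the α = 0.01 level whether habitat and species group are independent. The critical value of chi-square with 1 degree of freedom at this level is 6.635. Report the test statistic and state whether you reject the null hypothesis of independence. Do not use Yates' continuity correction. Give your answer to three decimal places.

Row totals: 70, 43. Column totals: 59, 54. Grand total N = 113.
Expected counts (row total × column total / N):
  Forest, Native: 70×59/113 = 36.5487
  Forest, Invasive: 70×54/113 = 33.4513
  Grassland, Native: 43×59/113 = 22.4513
  Grassland, Invasive: 43×54/113 = 20.5487
Contributions (O − E)²/E:
  (28 − 36.5487)²/36.5487 = 1.9995
  (42 − 33.4513)²/33.4513 = 2.1847
  (31 − 22.4513)²/22.4513 = 3.2551
  (12 − 20.5487)²/20.5487 = 3.5564
χ² = 1.9995 + 2.1847 + 3.2551 + 3.5564 = 10.996
df = (2−1)(2−1) = 1. Since 10.996 > 6.635, reject the null hypothesis of independence at α = 0.01.

10.996; reject H₀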